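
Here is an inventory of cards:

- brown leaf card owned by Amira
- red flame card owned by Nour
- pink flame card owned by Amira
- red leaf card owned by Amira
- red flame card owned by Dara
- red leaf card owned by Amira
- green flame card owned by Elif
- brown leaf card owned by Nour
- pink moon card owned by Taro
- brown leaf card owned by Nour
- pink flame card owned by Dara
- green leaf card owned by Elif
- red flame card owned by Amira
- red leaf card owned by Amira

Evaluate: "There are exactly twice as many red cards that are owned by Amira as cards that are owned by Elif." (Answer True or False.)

True

|red cards owned by Amira| = 4.
|cards owned by Elif| = 2.
The claim requires 4 = 2 × 2 = 4, which holds.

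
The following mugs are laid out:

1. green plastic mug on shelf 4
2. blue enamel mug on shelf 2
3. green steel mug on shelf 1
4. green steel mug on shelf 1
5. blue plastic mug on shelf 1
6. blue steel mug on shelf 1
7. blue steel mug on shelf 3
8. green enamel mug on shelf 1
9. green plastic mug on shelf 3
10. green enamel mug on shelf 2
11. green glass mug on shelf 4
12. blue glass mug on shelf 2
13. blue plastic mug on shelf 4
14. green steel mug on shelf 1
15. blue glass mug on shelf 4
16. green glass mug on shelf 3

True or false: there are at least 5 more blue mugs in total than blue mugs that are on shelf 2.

True

blue mugs: 7.
blue mugs on shelf 2: 2.
The claim requires 7 − 2 = 5 ≥ 5, which holds.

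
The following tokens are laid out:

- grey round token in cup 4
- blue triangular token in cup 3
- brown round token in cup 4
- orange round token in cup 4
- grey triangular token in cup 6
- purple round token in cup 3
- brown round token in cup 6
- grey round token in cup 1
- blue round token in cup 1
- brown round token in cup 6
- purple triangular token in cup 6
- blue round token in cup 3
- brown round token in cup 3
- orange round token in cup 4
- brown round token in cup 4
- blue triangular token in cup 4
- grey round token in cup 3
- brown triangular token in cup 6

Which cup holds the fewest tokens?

Counts by cup: cup 4→6, cup 6→5, cup 3→5, cup 1→2.
The minimum is 2, held uniquely by cup 1.

cup 1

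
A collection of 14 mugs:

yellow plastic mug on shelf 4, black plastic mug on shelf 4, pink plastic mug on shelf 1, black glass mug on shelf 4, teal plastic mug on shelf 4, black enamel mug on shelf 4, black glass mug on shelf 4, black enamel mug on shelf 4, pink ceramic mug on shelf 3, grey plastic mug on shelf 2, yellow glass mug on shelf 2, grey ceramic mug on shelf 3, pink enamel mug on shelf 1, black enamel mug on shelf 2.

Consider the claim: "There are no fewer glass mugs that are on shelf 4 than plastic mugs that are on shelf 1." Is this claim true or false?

True

There are 2 glass mugs on shelf 4.
There is 1 plastic mug on shelf 1.
The claim requires 2 ≥ 1, which holds.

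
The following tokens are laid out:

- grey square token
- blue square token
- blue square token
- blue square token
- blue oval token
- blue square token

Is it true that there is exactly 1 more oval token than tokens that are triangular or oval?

False

|oval tokens| = 1.
|tokens that are triangular or oval| = 1.
The claim requires 1 − 1 (= 0) to equal 1, which does not hold.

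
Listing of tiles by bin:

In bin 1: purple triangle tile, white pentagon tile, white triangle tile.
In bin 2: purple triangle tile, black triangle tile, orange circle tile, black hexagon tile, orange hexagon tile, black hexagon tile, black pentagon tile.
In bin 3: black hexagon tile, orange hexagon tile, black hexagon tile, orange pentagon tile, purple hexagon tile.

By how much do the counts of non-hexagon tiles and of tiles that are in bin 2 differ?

1

non-hexagon tiles: 8. tiles in bin 2: 7.
|8 − 7| = 8 − 7 = 1.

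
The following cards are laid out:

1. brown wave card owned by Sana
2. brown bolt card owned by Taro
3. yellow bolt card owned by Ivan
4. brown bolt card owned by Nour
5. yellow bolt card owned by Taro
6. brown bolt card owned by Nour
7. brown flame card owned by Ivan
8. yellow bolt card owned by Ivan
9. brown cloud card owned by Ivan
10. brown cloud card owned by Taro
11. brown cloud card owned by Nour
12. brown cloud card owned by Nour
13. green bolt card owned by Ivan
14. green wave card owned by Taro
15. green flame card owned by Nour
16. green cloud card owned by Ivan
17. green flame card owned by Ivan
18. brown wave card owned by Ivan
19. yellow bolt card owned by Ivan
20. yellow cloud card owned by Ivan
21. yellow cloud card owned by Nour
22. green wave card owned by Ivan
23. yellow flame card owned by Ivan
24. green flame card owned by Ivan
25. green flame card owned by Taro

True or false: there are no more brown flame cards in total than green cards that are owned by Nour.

There is 1 brown flame card.
Count of green cards owned by Nour: 1.
The claim requires 1 ≤ 1, which holds.

True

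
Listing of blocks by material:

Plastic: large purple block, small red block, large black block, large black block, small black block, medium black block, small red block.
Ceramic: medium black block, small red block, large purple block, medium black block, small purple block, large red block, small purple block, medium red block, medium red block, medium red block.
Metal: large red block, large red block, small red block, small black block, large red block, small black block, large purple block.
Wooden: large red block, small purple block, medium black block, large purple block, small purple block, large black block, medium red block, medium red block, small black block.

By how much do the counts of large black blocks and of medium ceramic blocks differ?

2

large black blocks: 3. medium ceramic blocks: 5.
|3 − 5| = 5 − 3 = 2.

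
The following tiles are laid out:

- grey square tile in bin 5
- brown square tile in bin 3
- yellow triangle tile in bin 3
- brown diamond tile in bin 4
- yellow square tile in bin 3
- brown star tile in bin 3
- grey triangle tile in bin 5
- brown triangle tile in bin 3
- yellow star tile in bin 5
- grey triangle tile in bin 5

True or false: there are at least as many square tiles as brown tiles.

False

square tiles: 3.
brown tiles: 4.
The claim requires 3 ≥ 4, which does not hold.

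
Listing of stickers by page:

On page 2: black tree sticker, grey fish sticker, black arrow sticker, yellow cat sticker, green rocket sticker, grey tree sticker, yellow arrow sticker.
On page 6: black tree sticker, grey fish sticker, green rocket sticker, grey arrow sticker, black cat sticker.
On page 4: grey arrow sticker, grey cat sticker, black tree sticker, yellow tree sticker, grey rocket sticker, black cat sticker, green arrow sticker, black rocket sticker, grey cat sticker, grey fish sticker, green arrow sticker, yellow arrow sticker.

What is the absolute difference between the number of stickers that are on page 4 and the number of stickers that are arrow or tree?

stickers on page 4: 12. stickers that are arrow or tree: 12.
|12 − 12| = 12 − 12 = 0.

0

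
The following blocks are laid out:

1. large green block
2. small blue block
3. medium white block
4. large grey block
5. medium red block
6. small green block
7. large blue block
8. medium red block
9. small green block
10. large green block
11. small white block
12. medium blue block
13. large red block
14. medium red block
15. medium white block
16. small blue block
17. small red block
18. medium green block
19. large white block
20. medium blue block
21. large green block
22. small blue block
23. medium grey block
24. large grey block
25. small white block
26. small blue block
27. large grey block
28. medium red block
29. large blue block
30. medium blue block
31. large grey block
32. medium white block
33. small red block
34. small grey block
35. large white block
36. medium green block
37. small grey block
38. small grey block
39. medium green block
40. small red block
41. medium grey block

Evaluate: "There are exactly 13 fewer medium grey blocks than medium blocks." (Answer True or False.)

True

medium grey blocks: 2.
medium blocks: 15.
The claim requires 15 − 2 (= 13) to equal 13, which holds.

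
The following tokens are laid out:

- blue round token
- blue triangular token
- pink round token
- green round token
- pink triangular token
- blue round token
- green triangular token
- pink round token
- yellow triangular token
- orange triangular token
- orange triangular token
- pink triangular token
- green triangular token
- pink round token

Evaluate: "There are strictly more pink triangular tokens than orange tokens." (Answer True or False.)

pink triangular tokens: 2.
orange tokens: 2.
The claim requires 2 > 2, which does not hold.

False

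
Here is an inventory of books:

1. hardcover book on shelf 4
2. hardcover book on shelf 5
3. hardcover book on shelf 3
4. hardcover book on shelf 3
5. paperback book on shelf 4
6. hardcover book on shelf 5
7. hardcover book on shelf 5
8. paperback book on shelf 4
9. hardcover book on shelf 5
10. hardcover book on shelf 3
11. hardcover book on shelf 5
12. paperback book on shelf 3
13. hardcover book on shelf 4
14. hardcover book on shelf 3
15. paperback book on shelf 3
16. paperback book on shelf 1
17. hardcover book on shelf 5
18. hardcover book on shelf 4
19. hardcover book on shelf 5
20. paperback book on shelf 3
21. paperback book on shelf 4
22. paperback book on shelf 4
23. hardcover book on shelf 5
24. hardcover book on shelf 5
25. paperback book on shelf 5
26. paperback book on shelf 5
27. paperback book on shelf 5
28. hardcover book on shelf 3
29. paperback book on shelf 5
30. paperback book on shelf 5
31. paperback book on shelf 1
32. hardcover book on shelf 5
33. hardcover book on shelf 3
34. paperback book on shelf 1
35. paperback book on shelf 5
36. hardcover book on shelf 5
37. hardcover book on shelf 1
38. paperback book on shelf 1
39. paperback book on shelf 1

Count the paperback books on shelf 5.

6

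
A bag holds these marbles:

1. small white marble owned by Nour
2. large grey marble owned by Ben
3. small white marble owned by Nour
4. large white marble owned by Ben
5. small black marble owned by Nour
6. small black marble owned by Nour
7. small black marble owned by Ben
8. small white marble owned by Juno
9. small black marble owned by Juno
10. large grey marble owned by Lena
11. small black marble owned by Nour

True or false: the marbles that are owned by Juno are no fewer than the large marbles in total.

False

Count of marbles owned by Juno: 2.
There are 3 large marbles.
The claim requires 2 ≥ 3, which does not hold.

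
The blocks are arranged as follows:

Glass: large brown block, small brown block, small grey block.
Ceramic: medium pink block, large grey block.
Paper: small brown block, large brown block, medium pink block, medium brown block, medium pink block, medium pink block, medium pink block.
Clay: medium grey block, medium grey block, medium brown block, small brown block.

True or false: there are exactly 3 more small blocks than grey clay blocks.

False

There are 4 small blocks.
There are 2 grey clay blocks.
The claim requires 4 − 2 (= 2) to equal 3, which does not hold.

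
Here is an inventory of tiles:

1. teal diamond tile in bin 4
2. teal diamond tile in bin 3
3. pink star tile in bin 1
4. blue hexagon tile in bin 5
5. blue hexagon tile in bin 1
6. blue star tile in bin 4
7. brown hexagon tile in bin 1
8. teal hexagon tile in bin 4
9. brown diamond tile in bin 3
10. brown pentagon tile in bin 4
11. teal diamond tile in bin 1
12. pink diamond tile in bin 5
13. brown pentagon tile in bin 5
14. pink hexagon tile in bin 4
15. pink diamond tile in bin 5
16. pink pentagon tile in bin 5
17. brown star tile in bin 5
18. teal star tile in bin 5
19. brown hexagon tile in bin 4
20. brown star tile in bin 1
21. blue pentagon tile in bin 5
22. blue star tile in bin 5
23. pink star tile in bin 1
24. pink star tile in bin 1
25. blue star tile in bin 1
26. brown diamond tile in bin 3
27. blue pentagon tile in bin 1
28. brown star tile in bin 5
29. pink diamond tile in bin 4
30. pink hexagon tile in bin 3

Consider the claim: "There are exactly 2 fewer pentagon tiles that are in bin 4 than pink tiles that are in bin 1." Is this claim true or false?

pentagon tiles in bin 4: 1.
pink tiles in bin 1: 3.
The claim requires 3 − 1 (= 2) to equal 2, which holds.

True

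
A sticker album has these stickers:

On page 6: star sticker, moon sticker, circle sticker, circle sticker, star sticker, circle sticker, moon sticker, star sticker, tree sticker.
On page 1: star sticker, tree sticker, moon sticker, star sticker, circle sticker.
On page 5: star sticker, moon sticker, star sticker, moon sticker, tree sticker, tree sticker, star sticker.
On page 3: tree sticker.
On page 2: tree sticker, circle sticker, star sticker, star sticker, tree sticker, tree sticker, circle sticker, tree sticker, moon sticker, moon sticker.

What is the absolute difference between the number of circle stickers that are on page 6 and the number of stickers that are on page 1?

circle stickers on page 6: 3. stickers on page 1: 5.
|3 − 5| = 5 − 3 = 2.

2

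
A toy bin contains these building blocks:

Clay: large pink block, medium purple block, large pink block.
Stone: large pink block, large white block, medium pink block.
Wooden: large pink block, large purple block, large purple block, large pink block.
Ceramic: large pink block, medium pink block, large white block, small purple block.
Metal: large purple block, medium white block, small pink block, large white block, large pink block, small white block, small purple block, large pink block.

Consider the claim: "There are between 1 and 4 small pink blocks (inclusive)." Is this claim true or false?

|small pink blocks| = 1.
The claim requires 1 ≤ 1 ≤ 4, which holds.

True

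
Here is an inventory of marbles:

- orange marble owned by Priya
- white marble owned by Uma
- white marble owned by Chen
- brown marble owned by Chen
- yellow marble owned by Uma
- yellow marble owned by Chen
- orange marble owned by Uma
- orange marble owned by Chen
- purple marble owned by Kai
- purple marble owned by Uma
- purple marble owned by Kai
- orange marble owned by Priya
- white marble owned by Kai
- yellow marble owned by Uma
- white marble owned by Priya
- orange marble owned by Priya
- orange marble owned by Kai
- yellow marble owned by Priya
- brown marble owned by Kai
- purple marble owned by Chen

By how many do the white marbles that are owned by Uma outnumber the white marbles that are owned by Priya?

white marbles owned by Uma: 1.
white marbles owned by Priya: 1.
1 − 1 = 0.

0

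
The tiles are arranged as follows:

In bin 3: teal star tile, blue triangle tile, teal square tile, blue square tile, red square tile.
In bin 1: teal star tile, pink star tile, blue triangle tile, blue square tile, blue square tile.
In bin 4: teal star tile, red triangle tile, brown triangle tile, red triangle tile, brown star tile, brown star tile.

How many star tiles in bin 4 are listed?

3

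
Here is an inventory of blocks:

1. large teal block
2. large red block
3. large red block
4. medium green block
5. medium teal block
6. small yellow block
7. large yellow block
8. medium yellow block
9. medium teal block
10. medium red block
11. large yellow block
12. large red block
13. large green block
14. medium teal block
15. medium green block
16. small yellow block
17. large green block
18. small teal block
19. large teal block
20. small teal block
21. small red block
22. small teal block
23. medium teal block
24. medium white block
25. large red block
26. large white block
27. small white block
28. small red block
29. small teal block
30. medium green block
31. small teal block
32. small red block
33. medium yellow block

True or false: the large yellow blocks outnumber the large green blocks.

|large yellow blocks| = 2.
|large green blocks| = 2.
The claim requires 2 > 2, which does not hold.

False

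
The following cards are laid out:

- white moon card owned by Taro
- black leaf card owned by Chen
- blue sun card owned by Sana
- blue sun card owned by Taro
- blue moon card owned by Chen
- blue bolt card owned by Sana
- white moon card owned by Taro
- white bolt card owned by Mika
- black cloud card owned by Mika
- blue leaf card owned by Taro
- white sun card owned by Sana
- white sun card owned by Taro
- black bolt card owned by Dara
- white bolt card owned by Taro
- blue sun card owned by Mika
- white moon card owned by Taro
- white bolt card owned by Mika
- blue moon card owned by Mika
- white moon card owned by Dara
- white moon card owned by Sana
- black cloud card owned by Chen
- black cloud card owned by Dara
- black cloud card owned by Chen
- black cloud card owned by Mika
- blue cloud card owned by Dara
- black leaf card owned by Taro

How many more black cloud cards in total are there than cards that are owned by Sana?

black cloud cards: 5.
cards owned by Sana: 4.
5 − 4 = 1.

1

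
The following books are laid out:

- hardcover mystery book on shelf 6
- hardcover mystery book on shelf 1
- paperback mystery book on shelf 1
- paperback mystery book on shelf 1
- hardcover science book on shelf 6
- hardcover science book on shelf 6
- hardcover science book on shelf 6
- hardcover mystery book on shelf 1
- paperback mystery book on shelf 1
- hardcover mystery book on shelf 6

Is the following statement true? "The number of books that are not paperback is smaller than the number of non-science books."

False

books that are not paperback: 7.
non-science books: 7.
The claim requires 7 < 7, which does not hold.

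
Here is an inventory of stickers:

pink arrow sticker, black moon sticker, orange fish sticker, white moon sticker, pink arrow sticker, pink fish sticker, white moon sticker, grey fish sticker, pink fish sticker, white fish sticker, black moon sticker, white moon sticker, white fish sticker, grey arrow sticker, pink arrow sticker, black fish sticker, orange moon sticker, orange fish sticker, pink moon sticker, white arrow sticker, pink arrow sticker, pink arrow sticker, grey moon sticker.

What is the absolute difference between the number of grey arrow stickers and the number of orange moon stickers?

0

grey arrow stickers: 1. orange moon stickers: 1.
|1 − 1| = 1 − 1 = 0.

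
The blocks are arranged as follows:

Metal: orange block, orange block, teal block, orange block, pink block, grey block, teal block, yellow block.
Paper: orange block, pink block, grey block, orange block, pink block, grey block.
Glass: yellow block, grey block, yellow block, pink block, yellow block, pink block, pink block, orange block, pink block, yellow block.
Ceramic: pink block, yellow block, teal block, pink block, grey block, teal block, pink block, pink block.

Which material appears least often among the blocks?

paper

Counts by material: glass 10, ceramic 8, metal 8, paper 6.
The minimum is 6, held uniquely by paper.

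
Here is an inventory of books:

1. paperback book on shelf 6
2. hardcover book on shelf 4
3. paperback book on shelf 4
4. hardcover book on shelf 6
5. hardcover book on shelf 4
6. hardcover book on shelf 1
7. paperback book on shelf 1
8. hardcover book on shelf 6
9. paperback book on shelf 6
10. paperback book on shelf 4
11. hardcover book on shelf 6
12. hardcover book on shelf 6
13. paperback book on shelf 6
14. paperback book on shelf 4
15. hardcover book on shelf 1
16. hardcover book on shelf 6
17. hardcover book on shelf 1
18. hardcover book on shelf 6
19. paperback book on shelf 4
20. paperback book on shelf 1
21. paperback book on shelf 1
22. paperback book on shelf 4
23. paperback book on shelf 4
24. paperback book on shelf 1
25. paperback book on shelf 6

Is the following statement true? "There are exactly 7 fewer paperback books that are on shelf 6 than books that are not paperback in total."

|paperback books on shelf 6| = 4.
|books that are not paperback| = 11.
The claim requires 11 − 4 (= 7) to equal 7, which holds.

True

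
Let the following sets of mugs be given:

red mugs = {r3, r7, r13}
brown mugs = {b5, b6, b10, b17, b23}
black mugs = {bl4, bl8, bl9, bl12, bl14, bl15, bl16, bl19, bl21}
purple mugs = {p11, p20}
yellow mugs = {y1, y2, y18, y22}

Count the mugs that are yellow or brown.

brown: 5; yellow: 4; together 5 + 4 = 9.

9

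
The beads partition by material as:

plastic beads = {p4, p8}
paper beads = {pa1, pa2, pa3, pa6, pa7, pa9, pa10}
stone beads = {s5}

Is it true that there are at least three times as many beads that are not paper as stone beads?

beads that are not paper: 3.
stone beads: 1.
The claim requires 3 ≥ 3 × 1 = 3, which holds.

True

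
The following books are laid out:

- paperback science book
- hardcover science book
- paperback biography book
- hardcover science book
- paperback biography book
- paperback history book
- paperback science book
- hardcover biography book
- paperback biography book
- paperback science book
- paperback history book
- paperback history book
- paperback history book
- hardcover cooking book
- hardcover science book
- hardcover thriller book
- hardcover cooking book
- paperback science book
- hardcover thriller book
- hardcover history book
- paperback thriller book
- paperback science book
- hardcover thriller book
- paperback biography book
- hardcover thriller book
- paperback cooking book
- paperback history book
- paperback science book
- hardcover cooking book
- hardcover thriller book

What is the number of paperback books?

17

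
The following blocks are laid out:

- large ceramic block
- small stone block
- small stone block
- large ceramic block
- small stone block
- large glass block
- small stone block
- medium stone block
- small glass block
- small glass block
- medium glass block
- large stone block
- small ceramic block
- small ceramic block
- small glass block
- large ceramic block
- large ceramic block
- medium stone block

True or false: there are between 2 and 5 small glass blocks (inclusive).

True

There are 3 small glass blocks.
The claim requires 2 ≤ 3 ≤ 5, which holds.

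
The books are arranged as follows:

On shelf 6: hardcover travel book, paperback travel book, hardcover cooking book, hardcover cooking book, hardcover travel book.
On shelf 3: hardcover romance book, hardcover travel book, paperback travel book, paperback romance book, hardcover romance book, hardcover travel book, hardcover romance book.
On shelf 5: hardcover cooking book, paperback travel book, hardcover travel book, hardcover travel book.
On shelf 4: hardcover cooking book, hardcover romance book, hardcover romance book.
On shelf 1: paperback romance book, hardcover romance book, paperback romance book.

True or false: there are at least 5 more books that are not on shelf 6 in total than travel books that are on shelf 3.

There are 17 books that are not on shelf 6.
There are 3 travel books on shelf 3.
The claim requires 17 − 3 = 14 ≥ 5, which holds.

True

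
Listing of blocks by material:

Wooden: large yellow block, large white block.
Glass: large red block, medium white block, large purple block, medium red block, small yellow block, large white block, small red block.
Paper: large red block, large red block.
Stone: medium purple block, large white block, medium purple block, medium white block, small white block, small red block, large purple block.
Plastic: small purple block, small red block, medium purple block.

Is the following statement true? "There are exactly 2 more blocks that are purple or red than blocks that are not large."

|blocks that are purple or red| = 13.
|blocks that are not large| = 12.
The claim requires 13 − 12 (= 1) to equal 2, which does not hold.

False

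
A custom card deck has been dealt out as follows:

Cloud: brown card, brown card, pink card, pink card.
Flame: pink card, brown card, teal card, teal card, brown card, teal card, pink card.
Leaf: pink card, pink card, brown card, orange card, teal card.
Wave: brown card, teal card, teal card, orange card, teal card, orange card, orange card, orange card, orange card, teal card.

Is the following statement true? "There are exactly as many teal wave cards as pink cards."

There are 4 teal wave cards.
There are 6 pink cards.
The claim requires 4 = 6, which does not hold.

False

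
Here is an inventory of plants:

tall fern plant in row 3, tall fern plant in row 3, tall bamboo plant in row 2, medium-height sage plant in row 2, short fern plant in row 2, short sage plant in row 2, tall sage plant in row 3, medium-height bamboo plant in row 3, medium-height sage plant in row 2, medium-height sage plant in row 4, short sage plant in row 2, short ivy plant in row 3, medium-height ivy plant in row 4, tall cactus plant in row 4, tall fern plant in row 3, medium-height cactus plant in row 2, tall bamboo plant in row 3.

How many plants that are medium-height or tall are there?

medium-height: 6; tall: 7; together 6 + 7 = 13.

13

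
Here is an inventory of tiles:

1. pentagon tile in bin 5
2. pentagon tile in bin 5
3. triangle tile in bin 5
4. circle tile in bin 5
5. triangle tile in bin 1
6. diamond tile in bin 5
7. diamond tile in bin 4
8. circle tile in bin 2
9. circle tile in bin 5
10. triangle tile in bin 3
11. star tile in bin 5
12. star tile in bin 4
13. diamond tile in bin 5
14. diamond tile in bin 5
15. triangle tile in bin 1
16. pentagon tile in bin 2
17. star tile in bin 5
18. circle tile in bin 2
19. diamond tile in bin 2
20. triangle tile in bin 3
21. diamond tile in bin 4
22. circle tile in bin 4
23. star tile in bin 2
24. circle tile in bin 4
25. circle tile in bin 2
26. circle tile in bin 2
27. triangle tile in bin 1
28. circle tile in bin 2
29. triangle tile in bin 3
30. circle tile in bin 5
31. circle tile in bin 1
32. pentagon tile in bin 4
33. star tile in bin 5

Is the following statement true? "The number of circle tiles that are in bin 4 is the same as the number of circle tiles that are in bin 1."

False

There are 2 circle tiles in bin 4.
There is 1 circle tile in bin 1.
The claim requires 2 = 1, which does not hold.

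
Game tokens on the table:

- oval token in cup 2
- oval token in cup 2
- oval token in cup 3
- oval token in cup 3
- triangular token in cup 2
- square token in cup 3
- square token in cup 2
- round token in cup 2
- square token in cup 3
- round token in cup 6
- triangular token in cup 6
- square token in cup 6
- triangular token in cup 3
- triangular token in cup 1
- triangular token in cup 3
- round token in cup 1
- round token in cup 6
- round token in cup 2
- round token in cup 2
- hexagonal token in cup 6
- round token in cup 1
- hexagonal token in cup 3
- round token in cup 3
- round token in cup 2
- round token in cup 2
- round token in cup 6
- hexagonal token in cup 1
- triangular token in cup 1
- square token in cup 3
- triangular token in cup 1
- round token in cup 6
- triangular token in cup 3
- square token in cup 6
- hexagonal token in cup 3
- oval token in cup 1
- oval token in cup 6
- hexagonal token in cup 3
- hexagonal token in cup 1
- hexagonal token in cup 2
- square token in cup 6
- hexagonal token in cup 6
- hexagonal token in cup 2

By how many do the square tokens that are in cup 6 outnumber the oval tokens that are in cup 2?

1

square tokens in cup 6: 3.
oval tokens in cup 2: 2.
3 − 2 = 1.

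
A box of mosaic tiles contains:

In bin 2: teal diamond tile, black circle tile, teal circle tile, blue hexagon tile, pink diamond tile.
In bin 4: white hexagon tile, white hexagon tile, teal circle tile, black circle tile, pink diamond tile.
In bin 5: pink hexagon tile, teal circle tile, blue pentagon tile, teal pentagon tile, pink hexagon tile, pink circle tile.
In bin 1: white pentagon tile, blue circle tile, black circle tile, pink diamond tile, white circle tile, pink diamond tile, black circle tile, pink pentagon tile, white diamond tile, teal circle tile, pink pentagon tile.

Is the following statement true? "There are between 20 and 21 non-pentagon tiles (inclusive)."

False

There are 22 non-pentagon tiles.
The claim requires 20 ≤ 22 ≤ 21, which does not hold.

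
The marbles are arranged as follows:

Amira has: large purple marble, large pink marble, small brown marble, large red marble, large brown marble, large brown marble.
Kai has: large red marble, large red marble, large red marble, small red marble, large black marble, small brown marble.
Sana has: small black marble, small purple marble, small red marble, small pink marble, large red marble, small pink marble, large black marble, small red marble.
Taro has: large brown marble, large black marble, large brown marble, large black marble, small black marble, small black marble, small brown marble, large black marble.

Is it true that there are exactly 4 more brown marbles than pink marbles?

brown marbles: 7.
pink marbles: 3.
The claim requires 7 − 3 (= 4) to equal 4, which holds.

True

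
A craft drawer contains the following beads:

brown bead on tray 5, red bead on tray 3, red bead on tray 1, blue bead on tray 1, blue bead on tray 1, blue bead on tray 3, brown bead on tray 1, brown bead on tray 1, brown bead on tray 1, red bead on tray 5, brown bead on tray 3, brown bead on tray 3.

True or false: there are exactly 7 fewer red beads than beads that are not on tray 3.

False

There are 3 red beads.
There are 8 beads that are not on tray 3.
The claim requires 8 − 3 (= 5) to equal 7, which does not hold.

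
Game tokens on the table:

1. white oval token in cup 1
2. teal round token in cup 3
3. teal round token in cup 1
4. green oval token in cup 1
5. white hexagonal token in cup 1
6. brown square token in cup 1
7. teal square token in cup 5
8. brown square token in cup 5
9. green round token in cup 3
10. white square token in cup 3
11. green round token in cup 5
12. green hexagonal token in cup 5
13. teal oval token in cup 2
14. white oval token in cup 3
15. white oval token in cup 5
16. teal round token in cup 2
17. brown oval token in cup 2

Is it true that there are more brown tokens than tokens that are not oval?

There are 3 brown tokens.
There are 11 tokens that are not oval.
The claim requires 3 > 11, which does not hold.

False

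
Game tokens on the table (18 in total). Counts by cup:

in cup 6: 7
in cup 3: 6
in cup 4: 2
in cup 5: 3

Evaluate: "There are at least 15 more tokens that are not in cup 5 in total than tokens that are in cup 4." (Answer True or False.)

|tokens that are not in cup 5| = 15.
|tokens in cup 4| = 2.
The claim requires 15 − 2 = 13 ≥ 15, which does not hold.

False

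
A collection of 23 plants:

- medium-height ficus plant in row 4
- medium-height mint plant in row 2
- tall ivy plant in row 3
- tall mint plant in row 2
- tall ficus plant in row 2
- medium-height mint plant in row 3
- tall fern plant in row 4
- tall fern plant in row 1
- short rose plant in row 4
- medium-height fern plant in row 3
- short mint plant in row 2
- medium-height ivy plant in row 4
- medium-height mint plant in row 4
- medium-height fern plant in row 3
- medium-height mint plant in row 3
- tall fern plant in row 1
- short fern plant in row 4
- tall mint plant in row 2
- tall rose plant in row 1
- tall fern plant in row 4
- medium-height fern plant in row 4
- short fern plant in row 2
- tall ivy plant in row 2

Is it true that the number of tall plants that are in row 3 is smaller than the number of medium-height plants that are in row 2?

False

|tall plants in row 3| = 1.
|medium-height plants in row 2| = 1.
The claim requires 1 < 1, which does not hold.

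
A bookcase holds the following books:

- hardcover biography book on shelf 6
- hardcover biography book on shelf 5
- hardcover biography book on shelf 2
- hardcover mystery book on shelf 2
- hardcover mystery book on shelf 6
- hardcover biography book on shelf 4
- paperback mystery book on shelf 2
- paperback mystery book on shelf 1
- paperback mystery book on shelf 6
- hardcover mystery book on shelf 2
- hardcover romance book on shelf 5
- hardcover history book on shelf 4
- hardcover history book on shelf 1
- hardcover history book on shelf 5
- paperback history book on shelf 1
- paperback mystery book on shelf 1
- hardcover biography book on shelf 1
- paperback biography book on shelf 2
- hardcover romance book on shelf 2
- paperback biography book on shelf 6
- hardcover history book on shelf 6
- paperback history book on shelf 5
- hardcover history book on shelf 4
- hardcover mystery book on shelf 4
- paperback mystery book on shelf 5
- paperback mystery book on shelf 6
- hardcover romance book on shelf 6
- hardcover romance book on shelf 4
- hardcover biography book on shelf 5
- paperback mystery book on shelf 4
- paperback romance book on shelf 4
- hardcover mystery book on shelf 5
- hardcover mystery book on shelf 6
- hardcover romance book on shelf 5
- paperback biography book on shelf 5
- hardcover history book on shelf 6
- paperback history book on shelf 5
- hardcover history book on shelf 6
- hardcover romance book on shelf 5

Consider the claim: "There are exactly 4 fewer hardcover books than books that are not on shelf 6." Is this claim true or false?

True

|hardcover books| = 25.
|books that are not on shelf 6| = 29.
The claim requires 29 − 25 (= 4) to equal 4, which holds.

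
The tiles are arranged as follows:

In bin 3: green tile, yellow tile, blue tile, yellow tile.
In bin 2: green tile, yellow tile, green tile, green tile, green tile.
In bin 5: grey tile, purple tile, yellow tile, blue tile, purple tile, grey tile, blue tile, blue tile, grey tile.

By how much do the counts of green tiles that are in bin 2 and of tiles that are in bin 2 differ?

1

green tiles in bin 2: 4. tiles in bin 2: 5.
|4 − 5| = 5 − 4 = 1.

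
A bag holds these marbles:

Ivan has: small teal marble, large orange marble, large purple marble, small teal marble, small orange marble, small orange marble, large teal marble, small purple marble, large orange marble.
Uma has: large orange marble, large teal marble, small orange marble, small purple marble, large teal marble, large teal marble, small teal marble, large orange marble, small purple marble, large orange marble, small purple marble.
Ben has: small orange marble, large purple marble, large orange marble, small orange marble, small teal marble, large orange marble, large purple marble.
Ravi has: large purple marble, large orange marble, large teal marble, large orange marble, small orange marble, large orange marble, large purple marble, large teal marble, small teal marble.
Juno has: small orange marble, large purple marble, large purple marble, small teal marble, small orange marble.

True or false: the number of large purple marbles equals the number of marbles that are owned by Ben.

True

|large purple marbles| = 7.
|marbles owned by Ben| = 7.
The claim requires 7 = 7, which holds.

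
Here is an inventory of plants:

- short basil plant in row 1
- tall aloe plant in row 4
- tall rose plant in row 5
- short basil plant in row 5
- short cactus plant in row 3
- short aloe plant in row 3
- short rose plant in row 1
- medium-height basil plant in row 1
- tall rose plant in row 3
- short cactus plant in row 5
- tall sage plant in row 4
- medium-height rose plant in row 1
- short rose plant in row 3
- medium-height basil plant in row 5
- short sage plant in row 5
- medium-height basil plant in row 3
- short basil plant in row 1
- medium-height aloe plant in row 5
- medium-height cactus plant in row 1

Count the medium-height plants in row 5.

2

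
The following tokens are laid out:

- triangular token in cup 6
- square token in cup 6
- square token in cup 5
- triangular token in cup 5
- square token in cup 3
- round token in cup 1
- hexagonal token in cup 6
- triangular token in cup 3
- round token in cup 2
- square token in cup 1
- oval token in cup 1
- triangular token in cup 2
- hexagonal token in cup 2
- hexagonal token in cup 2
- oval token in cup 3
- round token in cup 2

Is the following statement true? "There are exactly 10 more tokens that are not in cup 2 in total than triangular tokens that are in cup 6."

|tokens that are not in cup 2| = 11.
|triangular tokens in cup 6| = 1.
The claim requires 11 − 1 (= 10) to equal 10, which holds.

True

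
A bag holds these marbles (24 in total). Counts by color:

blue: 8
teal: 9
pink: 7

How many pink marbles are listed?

7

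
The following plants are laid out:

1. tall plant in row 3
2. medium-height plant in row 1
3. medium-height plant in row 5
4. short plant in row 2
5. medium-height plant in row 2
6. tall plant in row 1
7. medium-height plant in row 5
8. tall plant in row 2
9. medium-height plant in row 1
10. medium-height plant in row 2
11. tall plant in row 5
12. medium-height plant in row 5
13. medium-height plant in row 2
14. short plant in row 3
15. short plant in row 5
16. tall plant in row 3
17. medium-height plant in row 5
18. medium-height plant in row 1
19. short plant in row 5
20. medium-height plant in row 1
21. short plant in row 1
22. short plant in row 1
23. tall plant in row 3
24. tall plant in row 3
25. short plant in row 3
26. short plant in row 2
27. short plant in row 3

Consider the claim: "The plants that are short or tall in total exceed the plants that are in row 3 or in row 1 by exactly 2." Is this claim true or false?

True

plants that are short or tall: 16.
plants in row 3 or in row 1: 14.
The claim requires 16 − 14 (= 2) to equal 2, which holds.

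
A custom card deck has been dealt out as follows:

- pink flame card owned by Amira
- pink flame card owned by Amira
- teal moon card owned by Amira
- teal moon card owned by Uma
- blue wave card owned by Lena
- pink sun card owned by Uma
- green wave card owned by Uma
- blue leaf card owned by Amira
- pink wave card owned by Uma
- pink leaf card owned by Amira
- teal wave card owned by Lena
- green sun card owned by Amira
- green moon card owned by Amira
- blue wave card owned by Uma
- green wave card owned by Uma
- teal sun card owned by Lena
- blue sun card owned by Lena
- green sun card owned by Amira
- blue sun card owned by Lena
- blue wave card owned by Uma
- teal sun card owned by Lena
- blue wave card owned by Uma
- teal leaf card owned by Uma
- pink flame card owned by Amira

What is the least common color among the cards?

Counts by color: blue 7, teal 6, pink 6, green 5.
The minimum is 5, held uniquely by green.

green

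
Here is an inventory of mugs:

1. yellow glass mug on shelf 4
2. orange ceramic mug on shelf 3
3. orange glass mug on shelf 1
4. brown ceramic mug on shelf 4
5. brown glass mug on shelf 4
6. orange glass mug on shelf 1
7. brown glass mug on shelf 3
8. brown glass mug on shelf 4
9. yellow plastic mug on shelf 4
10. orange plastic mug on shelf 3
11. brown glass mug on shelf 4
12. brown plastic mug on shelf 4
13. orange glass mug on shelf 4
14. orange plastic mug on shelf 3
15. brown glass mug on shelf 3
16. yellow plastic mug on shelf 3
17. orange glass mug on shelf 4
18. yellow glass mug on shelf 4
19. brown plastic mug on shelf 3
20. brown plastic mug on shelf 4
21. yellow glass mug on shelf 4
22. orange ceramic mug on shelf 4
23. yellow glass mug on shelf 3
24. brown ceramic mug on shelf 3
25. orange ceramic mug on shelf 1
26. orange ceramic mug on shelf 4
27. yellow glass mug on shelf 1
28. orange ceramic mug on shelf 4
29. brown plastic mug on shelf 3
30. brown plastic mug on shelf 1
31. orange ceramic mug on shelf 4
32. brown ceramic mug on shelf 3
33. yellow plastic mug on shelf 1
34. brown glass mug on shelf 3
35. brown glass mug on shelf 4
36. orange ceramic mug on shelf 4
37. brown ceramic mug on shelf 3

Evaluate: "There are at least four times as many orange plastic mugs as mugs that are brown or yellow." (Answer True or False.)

orange plastic mugs: 2.
mugs that are brown or yellow: 24.
The claim requires 2 ≥ 4 × 24 = 96, which does not hold.

False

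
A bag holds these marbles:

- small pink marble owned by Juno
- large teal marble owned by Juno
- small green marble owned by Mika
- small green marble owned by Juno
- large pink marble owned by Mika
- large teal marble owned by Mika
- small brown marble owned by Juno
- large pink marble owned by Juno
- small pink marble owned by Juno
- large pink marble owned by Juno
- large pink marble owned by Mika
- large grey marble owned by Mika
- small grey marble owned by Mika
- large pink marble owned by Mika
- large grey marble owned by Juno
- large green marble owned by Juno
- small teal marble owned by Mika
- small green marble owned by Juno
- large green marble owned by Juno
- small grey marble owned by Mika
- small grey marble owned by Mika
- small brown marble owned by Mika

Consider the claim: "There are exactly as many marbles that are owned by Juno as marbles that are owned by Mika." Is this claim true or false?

|marbles owned by Juno| = 11.
|marbles owned by Mika| = 11.
The claim requires 11 = 11, which holds.

True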